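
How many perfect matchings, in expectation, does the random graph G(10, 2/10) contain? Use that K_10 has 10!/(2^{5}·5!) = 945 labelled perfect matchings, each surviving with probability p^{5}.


K_10 has 10!/(2^{5}·5!) = 945 labelled perfect matchings.
For each such perfect matching H, let X_H = 1 if all 5 edges of H are present in G. Then P[X_H = 1] = p^{5} = (1/5)^{5} = 1/3125.
Summing the indicators: E[X] = Σ_H E[X_H] = 945 · p^{5} = 945 · 1/3125 = 189/625.
Numerically: E[X] ≈ 0.3024.

E[X] = 945 · (1/5)^{5} = 189/625 ≈ 0.3024.


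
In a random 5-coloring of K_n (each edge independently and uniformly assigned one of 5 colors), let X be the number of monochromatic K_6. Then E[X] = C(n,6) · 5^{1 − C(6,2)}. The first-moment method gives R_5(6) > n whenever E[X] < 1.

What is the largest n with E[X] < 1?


We need C(n, 6) · 5^{1 − 15} < 1, i.e. C(n, 6) < 5^{15 − 1} = 6103515625.
Check values of n near the boundary:
  n = 128: C(128, 6) = 5423611200; 5423611200 < 6103515625? YES
  n = 129: C(129, 6) = 5688177600; 5688177600 < 6103515625? YES
  n = 130: C(130, 6) = 5963412000; 5963412000 < 6103515625? YES
  n = 131: C(131, 6) = 6249655776; 6249655776 < 6103515625? NO
  n = 132: C(132, 6) = 6547258432; 6547258432 < 6103515625? NO
  n = 133: C(133, 6) = 6856577728; 6856577728 < 6103515625? NO
The largest n with C(n, 6) < 6103515625 is n = 130 (where E[X] = 47707296/48828125 ≈ 0.9770454). Hence R_5(6) > 130, i.e. R_5(6) ≥ 131.

Largest n = 130; hence R_5(6) > 130.


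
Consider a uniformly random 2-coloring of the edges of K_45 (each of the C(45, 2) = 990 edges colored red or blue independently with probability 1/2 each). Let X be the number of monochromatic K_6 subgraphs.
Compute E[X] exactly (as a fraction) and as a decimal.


Let X = Σ_S X_S over the C(45, 6) = 8145060 subsets S of size 6, where X_S = 1 if the K_6 on S is monochromatic.
For a fixed S, the K_6 on S has C(6, 2) = 15 edges. P[all 15 edges red] = (1/2)^15, and likewise for blue, so P[monochromatic] = 2·(1/2)^15 = 2^{1 − 15} = 1/16384.
By linearity of expectation: E[X] = C(45, 6) · 2^{1 − 15} = 8145060 · 1/16384 = 2036265/4096.
Numerically: E[X] ≈ 497.13501.

E[X] = C(45,6)·2^(1−C(6,2)) = 2036265/4096 ≈ 497.13501.


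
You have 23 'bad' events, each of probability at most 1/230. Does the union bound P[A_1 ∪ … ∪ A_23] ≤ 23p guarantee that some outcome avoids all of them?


Union bound: P[∪_{i=1}^{23} A_i] ≤ Σ_i P[A_i] ≤ 23·p = 23·(1/230) = 1/10.
Numerically: 1/10 ≈ 0.1000.
Is 1/10 < 1? YES.
Since P[∪ A_i] ≤ 1/10 < 1, the complement has P[∩ A_i^c] ≥ 1 − 1/10 = 9/10 > 0, so some outcome avoids every A_i.

23·p = 1/10 ≈ 0.1000; existence CERTIFIED by the union bound.


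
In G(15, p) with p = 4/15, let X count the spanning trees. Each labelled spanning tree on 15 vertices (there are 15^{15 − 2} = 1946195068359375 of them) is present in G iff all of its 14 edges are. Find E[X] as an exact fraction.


K_15 has 15^{15 − 2} = 1946195068359375 labelled spanning trees.
For each such spanning tree H, let X_H = 1 if all 14 edges of H are present in G. Then P[X_H = 1] = p^{14} = (4/15)^{14} = 268435456/29192926025390625.
Summing the indicators: E[X] = Σ_H E[X_H] = 1946195068359375 · p^{14} = 1946195068359375 · 268435456/29192926025390625 = 268435456/15.
Numerically: E[X] ≈ 1.78957e+07.

E[X] = 1946195068359375 · (4/15)^{14} = 268435456/15 ≈ 1.78957e+07.


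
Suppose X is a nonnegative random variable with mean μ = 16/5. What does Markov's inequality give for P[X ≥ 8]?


μ = E[X] = 16/5, a = 8.
Markov: P[X ≥ 8] ≤ μ/a = (16/5)/8 = 2/5.
Numerically: ≈ 0.4000.
(Since a = 8 > μ = 3.2000, the bound 2/5 is < 1 and informative.)

P[X ≥ 8] ≤ 2/5 ≈ 0.4000.


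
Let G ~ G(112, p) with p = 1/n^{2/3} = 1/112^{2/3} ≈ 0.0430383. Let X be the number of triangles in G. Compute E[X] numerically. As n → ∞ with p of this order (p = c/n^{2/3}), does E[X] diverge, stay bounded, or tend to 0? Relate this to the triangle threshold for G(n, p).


Number of potential triangles: C(112, 3) = 227920.
Each occurs with probability p³ ≈ (0.0430383)³ ≈ 7.97193878e-05.
By linearity: E[X] = C(112, 3)·p³ ≈ 227920 · 7.97193878e-05 ≈ 18.169643.
Since α = 2/3 < 1, p = c/n^{2/3} ≫ 1/n is above the triangle threshold p ~ 1/n. Asymptotically E[X] ~ (c³/6)·n^{3(1−α)} = (1³/6)·n^{1} → ∞; triangles are abundant w.h.p.

E[X] ≈ 18.169643; in regime p = Θ(1/n^{2/3}) E[X] diverges (above the triangle threshold p ~ 1/n).


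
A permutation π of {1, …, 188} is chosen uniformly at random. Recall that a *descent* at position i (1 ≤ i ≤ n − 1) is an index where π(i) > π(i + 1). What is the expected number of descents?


Write X = Σ X_I over i = 1, …, 187, with X_I the indicator of one descent.
There are 187 indicators.
For each fixed i, the pair (π(i), π(i+1)) is a uniformly random ordered pair of distinct values from {1, …, 188}; by symmetry P[π(i) > π(i+1)] = 1/2.
By linearity: E[X] = 187 · (1/2) = (188 − 1) · (1/2) = 187/2 ≈ 93.500000.

E[X] = 187/2 = 93.500000.


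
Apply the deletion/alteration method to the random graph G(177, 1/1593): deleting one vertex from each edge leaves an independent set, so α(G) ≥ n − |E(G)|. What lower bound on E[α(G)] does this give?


E[|E(G)|] = C(177, 2)·p = 15576 · (1/1593) = 88/9.
E[α(G)] ≥ n − E[|E(G)|] = 177 − 88/9 = 1505/9.
Numerically: ≈ 167.2222.
(This is only a lower bound; the true E[α(G)] may be larger.)

E[α(G)] ≥ 1505/9 ≈ 167.2222.


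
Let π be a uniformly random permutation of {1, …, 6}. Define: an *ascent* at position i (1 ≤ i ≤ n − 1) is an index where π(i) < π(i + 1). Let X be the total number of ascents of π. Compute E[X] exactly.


Write X = Σ X_I over i = 1, …, 5, with X_I the indicator of one ascent.
There are 5 indicators.
For each fixed i, the pair (π(i), π(i+1)) is a uniformly random ordered pair of distinct values from {1, …, 6}; by symmetry P[π(i) < π(i+1)] = 1/2.
By linearity: E[X] = 5 · (1/2) = (6 − 1) · (1/2) = 5/2 ≈ 2.500000.

E[X] = 5/2 = 2.500000.


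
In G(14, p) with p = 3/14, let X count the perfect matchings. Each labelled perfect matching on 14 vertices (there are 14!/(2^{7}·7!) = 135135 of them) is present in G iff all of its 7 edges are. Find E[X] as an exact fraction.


K_14 has 14!/(2^{7}·7!) = 135135 labelled perfect matchings.
For each such perfect matching H, let X_H = 1 if all 7 edges of H are present in G. Then P[X_H = 1] = p^{7} = (3/14)^{7} = 2187/105413504.
By linearity: E[X] = Σ_H E[X_H] = 135135 · p^{7} = 135135 · 2187/105413504 = 42220035/15059072.
Numerically: E[X] ≈ 2.804.

E[X] = 135135 · (3/14)^{7} = 42220035/15059072 ≈ 2.804.


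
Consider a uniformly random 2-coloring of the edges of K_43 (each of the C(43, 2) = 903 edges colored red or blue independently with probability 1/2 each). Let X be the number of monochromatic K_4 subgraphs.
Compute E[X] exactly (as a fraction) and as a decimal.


Let X = Σ_S X_S over the C(43, 4) = 123410 subsets S of size 4, where X_S = 1 if the K_4 on S is monochromatic.
For a fixed S, the K_4 on S has C(4, 2) = 6 edges. P[all 6 edges red] = (1/2)^6, and likewise for blue, so P[monochromatic] = 2·(1/2)^6 = 2^{1 − 6} = 1/32.
Summing: E[X] = C(43, 4) · 2^{1 − 6} = 123410 · 1/32 = 61705/16.
Numerically: E[X] ≈ 3856.56250.

E[X] = C(43,4)·2^(1−C(4,2)) = 61705/16 ≈ 3856.56250.


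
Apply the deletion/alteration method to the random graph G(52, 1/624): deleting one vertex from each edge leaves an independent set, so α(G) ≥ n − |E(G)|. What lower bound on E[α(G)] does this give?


E[|E(G)|] = C(52, 2)·p = 1326 · (1/624) = 17/8.
E[α(G)] ≥ n − E[|E(G)|] = 52 − 17/8 = 399/8.
Numerically: ≈ 49.875.
(This is only a lower bound; the true E[α(G)] may be larger.)

E[α(G)] ≥ 399/8 ≈ 49.875.


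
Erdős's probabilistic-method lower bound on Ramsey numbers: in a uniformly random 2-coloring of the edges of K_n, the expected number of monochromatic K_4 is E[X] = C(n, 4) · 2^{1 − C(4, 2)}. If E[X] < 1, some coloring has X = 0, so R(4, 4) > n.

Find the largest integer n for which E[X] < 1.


We need C(n, 4) · 2^{1 − 6} < 1, i.e. C(n, 4) < 2^{6 − 1} = 32.
Check values of n near the boundary:
  n = 4: C(4, 4) = 1; 1 < 32? YES
  n = 5: C(5, 4) = 5; 5 < 32? YES
  n = 6: C(6, 4) = 15; 15 < 32? YES
  n = 7: C(7, 4) = 35; 35 < 32? NO
  n = 8: C(8, 4) = 70; 70 < 32? NO
The largest n with C(n, 4) < 32 is n = 6 (where E[X] = 15/32 ≈ 0.4687500). Hence R(4, 4) > 6, i.e. R(4, 4) ≥ 7.

Largest n = 6; hence R(4, 4) > 6.


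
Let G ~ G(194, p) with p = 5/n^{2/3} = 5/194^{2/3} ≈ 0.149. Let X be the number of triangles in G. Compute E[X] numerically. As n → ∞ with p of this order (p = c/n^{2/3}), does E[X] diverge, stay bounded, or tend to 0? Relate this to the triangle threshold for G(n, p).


Number of potential triangles: C(194, 3) = 1198144.
Each occurs with probability p³ ≈ (0.149)³ ≈ 3.32129e-03.
By linearity: E[X] = C(194, 3)·p³ ≈ 1198144 · 3.32129e-03 ≈ 3979.381.
Since α = 2/3 < 1, p = c/n^{2/3} ≫ 1/n is above the triangle threshold p ~ 1/n. Asymptotically E[X] ~ (c³/6)·n^{3(1−α)} = (5³/6)·n^{1} → ∞; triangles are abundant w.h.p.

E[X] ≈ 3979.381; in regime p = Θ(1/n^{2/3}) E[X] diverges (above the triangle threshold p ~ 1/n).


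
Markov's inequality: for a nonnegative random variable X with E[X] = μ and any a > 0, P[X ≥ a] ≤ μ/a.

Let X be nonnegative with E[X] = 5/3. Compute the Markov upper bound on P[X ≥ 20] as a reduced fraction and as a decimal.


μ = E[X] = 5/3, a = 20.
Markov: P[X ≥ 20] ≤ μ/a = (5/3)/20 = 1/12.
Numerically: ≈ 0.083333.
(Since a = 20 > μ = 1.666667, the bound 1/12 is < 1 and informative.)

P[X ≥ 20] ≤ 1/12 ≈ 0.083333.


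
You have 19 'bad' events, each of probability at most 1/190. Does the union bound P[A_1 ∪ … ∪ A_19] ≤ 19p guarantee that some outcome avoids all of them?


Union bound: P[∪_{i=1}^{19} A_i] ≤ Σ_i P[A_i] ≤ 19·p = 19·(1/190) = 1/10.
Numerically: 1/10 ≈ 0.10000.
Is 1/10 < 1? YES.
Since P[∪ A_i] ≤ 1/10 < 1, the complement has P[∩ A_i^c] ≥ 1 − 1/10 = 9/10 > 0, so some outcome avoids every A_i.

19·p = 1/10 ≈ 0.10000; existence CERTIFIED by the union bound.


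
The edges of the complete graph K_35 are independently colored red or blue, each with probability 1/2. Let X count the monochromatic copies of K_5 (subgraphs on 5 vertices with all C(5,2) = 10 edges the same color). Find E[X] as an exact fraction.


Let X = Σ_S X_S over the C(35, 5) = 324632 subsets S of size 5, where X_S = 1 if the K_5 on S is monochromatic.
For a fixed S, the K_5 on S has C(5, 2) = 10 edges. P[all 10 edges red] = (1/2)^10, and likewise for blue, so P[monochromatic] = 2·(1/2)^10 = 2^{1 − 10} = 1/512.
Summing: E[X] = C(35, 5) · 2^{1 − 10} = 324632 · 1/512 = 40579/64.
Numerically: E[X] ≈ 634.0469.

E[X] = C(35,5)·2^(1−C(5,2)) = 40579/64 ≈ 634.0469.


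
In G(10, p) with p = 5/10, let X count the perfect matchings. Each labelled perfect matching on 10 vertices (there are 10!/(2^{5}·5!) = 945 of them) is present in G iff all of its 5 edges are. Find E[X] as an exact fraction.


K_10 has 10!/(2^{5}·5!) = 945 labelled perfect matchings.
For each such perfect matching H, let X_H = 1 if all 5 edges of H are present in G. Then P[X_H = 1] = p^{5} = (1/2)^{5} = 1/32.
By linearity: E[X] = Σ_H E[X_H] = 945 · p^{5} = 945 · 1/32 = 945/32.
Numerically: E[X] ≈ 29.5312.

E[X] = 945 · (1/2)^{5} = 945/32 ≈ 29.5312.


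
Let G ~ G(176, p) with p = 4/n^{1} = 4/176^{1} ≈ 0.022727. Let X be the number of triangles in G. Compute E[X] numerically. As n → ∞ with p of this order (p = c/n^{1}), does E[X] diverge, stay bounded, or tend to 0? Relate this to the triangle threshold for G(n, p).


Number of potential triangles: C(176, 3) = 893200.
Each occurs with probability p³ ≈ (0.022727)³ ≈ 1.1739294e-05.
By linearity: E[X] = C(176, 3)·p³ ≈ 893200 · 1.1739294e-05 ≈ 10.48554.
Here α = 1, so p = 4/n is exactly at the triangle threshold p ~ 1/n. Asymptotically E[X] → c³/6 = 4³/6 = 32/3 ≈ 10.66667, a bounded constant. In this regime the triangle count is asymptotically Poisson(c³/6).

E[X] ≈ 10.48554; in regime p = Θ(1/n^{1}) E[X] stays bounded (at the triangle threshold p ~ 1/n).


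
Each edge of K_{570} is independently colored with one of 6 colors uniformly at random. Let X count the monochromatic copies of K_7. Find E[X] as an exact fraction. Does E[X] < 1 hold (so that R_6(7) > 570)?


E[X] = C(570, 7) · 6^{1 − 21} = 3737936877831720 · 6^{−20} = 3737936877831720/3656158440062976.
As a reduced fraction: E[X] = 5768421107765/5642219814912 ≈ 1.02237.
Is E[X] < 1? NO.
Since E[X] ≥ 1, the first-moment bound is inconclusive at n = 570; it does NOT by itself certify R_6(7) > 570.

E[X] = 5768421107765/5642219814912 ≈ 1.02237; E[X] ≥ 1; first-moment method inconclusive here.


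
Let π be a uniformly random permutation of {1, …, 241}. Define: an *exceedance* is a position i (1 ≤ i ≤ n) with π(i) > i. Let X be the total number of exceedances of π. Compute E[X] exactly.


Write X = Σ_{i=1}^{241} X_i, where X_i = 1_{π(i) > i}.
For each fixed i, π(i) is uniform over {1, …, 241} (marginal of a uniform permutation), so P[π(i) > i] = (n − i)/n. Summing: Σ_{i=1}^{241} (n − i)/n = (0 + 1 + … + 240)/241 = 241(241 − 1)/(2·241) = (241 − 1)/2.
Hence E[X] = Σ_{i=1}^{241} (241 − i)/241 = 120 ≈ 120.000.

E[X] = 120 = 120.000.


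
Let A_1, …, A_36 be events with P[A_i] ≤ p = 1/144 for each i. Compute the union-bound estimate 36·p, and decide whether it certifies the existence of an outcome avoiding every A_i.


Union bound: P[∪_{i=1}^{36} A_i] ≤ Σ_i P[A_i] ≤ 36·p = 36·(1/144) = 1/4.
Numerically: 1/4 ≈ 0.250000.
Is 1/4 < 1? YES.
Since P[∪ A_i] ≤ 1/4 < 1, the complement has P[∩ A_i^c] ≥ 1 − 1/4 = 3/4 > 0, so some outcome avoids every A_i.

36·p = 1/4 ≈ 0.250000; existence CERTIFIED by the union bound.


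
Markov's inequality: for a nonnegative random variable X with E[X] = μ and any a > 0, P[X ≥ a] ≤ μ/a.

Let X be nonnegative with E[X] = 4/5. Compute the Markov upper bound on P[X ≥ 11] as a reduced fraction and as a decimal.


μ = E[X] = 4/5, a = 11.
Markov: P[X ≥ 11] ≤ μ/a = (4/5)/11 = 4/55.
Numerically: ≈ 0.072727.
(Since a = 11 > μ = 0.800000, the bound 4/55 is < 1 and informative.)

P[X ≥ 11] ≤ 4/55 ≈ 0.072727.


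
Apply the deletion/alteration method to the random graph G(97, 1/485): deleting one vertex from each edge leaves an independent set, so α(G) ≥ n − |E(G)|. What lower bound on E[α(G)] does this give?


E[|E(G)|] = C(97, 2)·p = 4656 · (1/485) = 48/5.
E[α(G)] ≥ n − E[|E(G)|] = 97 − 48/5 = 437/5.
Numerically: ≈ 87.4000.
(This is only a lower bound; the true E[α(G)] may be larger.)

E[α(G)] ≥ 437/5 ≈ 87.4000.


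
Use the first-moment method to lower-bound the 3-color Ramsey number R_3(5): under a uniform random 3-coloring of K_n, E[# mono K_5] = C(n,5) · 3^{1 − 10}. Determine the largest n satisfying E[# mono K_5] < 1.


We need C(n, 5) · 3^{1 − 10} < 1, i.e. C(n, 5) < 3^{10 − 1} = 19683.
Check values of n near the boundary:
  n = 17: C(17, 5) = 6188; 6188 < 19683? YES
  n = 18: C(18, 5) = 8568; 8568 < 19683? YES
  n = 19: C(19, 5) = 11628; 11628 < 19683? YES
  n = 20: C(20, 5) = 15504; 15504 < 19683? YES
  n = 21: C(21, 5) = 20349; 20349 < 19683? NO
The largest n with C(n, 5) < 19683 is n = 20 (where E[X] = 5168/6561 ≈ 0.78768). Hence R_3(5) > 20, i.e. R_3(5) ≥ 21.

Largest n = 20; hence R_3(5) > 20.


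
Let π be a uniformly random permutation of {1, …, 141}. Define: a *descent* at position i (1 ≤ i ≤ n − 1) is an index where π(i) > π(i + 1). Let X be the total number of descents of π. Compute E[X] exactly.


Write X = Σ X_I over i = 1, …, 140, with X_I the indicator of one descent.
There are 140 indicators.
For each fixed i, the pair (π(i), π(i+1)) is a uniformly random ordered pair of distinct values from {1, …, 141}; by symmetry P[π(i) > π(i+1)] = 1/2.
By linearity: E[X] = 140 · (1/2) = (141 − 1) · (1/2) = 70 ≈ 70.0000.

E[X] = 70 = 70.0000.


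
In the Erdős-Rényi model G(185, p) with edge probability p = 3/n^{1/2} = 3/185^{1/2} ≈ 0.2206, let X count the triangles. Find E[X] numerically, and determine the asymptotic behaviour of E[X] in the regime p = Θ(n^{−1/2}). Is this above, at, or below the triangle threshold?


Number of potential triangles: C(185, 3) = 1038220.
Each occurs with probability p³ ≈ (0.2206)³ ≈ 1.073016e-02.
By linearity: E[X] = C(185, 3)·p³ ≈ 1038220 · 1.073016e-02 ≈ 11140.2660.
Since α = 1/2 < 1, p = c/n^{1/2} ≫ 1/n is above the triangle threshold p ~ 1/n. Asymptotically E[X] ~ (c³/6)·n^{3(1−α)} = (3³/6)·n^{1.5} → ∞; triangles are abundant w.h.p.

E[X] ≈ 11140.2660; in regime p = Θ(1/n^{1/2}) E[X] diverges (above the triangle threshold p ~ 1/n).


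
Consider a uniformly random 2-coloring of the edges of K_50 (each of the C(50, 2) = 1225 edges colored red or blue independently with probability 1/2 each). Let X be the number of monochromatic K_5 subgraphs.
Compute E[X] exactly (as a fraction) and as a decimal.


Let X = Σ_S X_S over the C(50, 5) = 2118760 subsets S of size 5, where X_S = 1 if the K_5 on S is monochromatic.
For a fixed S, the K_5 on S has C(5, 2) = 10 edges. P[all 10 edges red] = (1/2)^10, and likewise for blue, so P[monochromatic] = 2·(1/2)^10 = 2^{1 − 10} = 1/512.
By linearity: E[X] = C(50, 5) · 2^{1 − 10} = 2118760 · 1/512 = 264845/64.
Numerically: E[X] ≈ 4138.20312.

E[X] = C(50,5)·2^(1−C(5,2)) = 264845/64 ≈ 4138.20312.


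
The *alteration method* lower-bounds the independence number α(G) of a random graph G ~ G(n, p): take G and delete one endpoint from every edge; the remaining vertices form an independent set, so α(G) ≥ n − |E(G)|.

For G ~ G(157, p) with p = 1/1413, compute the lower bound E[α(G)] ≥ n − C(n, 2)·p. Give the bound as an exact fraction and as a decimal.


E[|E(G)|] = C(157, 2)·p = 12246 · (1/1413) = 26/3.
E[α(G)] ≥ n − E[|E(G)|] = 157 − 26/3 = 445/3.
Numerically: ≈ 148.333333.
(This is only a lower bound; the true E[α(G)] may be larger.)

E[α(G)] ≥ 445/3 ≈ 148.333333.


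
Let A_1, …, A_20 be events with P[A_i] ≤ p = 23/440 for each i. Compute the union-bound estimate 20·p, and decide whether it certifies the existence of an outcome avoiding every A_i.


Union bound: P[∪_{i=1}^{20} A_i] ≤ Σ_i P[A_i] ≤ 20·p = 20·(23/440) = 23/22.
Numerically: 23/22 ≈ 1.045.
Is 23/22 < 1? NO.
Since the bound 23/22 is ≥ 1, the union bound is uninformative here; it does NOT by itself certify existence.

20·p = 23/22 ≈ 1.045; existence NOT certified by the union bound.


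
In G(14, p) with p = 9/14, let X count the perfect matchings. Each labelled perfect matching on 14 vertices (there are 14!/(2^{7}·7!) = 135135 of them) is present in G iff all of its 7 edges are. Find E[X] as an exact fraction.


K_14 has 14!/(2^{7}·7!) = 135135 labelled perfect matchings.
For each such perfect matching H, let X_H = 1 if all 7 edges of H are present in G. Then P[X_H = 1] = p^{7} = (9/14)^{7} = 4782969/105413504.
Summing the indicators: E[X] = Σ_H E[X_H] = 135135 · p^{7} = 135135 · 4782969/105413504 = 92335216545/15059072.
Numerically: E[X] ≈ 6131.5.

E[X] = 135135 · (9/14)^{7} = 92335216545/15059072 ≈ 6131.5.


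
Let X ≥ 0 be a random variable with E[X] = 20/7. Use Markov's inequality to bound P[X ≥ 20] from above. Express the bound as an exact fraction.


μ = E[X] = 20/7, a = 20.
Markov: P[X ≥ 20] ≤ μ/a = (20/7)/20 = 1/7.
Numerically: ≈ 0.143.
(Since a = 20 > μ = 2.857, the bound 1/7 is < 1 and informative.)

P[X ≥ 20] ≤ 1/7 ≈ 0.143.


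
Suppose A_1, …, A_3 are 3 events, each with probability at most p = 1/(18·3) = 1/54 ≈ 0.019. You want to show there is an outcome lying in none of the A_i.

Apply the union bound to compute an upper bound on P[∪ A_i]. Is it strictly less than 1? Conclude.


Union bound: P[∪_{i=1}^{3} A_i] ≤ Σ_i P[A_i] ≤ 3·p = 3·(1/54) = 1/18.
Numerically: 1/18 ≈ 0.056.
Is 1/18 < 1? YES.
Since P[∪ A_i] ≤ 1/18 < 1, the complement has P[∩ A_i^c] ≥ 1 − 1/18 = 17/18 > 0, so some outcome avoids every A_i.

3·p = 1/18 ≈ 0.056; existence CERTIFIED by the union bound.


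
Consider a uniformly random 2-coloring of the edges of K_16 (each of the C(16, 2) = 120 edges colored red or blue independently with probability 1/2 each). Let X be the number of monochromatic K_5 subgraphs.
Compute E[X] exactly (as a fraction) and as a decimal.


Let X = Σ_S X_S over the C(16, 5) = 4368 subsets S of size 5, where X_S = 1 if the K_5 on S is monochromatic.
For a fixed S, the K_5 on S has C(5, 2) = 10 edges. P[all 10 edges red] = (1/2)^10, and likewise for blue, so P[monochromatic] = 2·(1/2)^10 = 2^{1 − 10} = 1/512.
By linearity of expectation: E[X] = C(16, 5) · 2^{1 − 10} = 4368 · 1/512 = 273/32.
Numerically: E[X] ≈ 8.531250.

E[X] = C(16,5)·2^(1−C(5,2)) = 273/32 ≈ 8.531250.


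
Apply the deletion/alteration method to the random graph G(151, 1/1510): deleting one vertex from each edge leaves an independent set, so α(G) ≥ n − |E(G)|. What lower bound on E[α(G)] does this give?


E[|E(G)|] = C(151, 2)·p = 11325 · (1/1510) = 15/2.
E[α(G)] ≥ n − E[|E(G)|] = 151 − 15/2 = 287/2.
Numerically: ≈ 143.5000.
(This is only a lower bound; the true E[α(G)] may be larger.)

E[α(G)] ≥ 287/2 ≈ 143.5000.


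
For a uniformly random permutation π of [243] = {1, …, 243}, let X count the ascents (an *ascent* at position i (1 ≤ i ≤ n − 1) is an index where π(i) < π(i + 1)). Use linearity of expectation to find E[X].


Write X = Σ X_I over i = 1, …, 242, with X_I the indicator of one ascent.
There are 242 indicators.
For each fixed i, the pair (π(i), π(i+1)) is a uniformly random ordered pair of distinct values from {1, …, 243}; by symmetry P[π(i) < π(i+1)] = 1/2.
By linearity: E[X] = 242 · (1/2) = (243 − 1) · (1/2) = 121 ≈ 121.0000.

E[X] = 121 = 121.0000.


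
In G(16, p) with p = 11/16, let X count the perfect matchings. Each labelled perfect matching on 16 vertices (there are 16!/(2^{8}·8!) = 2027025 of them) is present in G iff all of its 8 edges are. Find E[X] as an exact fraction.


K_16 has 16!/(2^{8}·8!) = 2027025 labelled perfect matchings.
For each such perfect matching H, let X_H = 1 if all 8 edges of H are present in G. Then P[X_H = 1] = p^{8} = (11/16)^{8} = 214358881/4294967296.
By linearity: E[X] = Σ_H E[X_H] = 2027025 · p^{8} = 2027025 · 214358881/4294967296 = 434510810759025/4294967296.
Numerically: E[X] ≈ 1.012e+05.

E[X] = 2027025 · (11/16)^{8} = 434510810759025/4294967296 ≈ 1.012e+05.


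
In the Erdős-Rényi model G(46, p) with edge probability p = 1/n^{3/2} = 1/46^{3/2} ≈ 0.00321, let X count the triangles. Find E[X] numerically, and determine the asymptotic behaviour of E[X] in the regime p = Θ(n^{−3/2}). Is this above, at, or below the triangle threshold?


Number of potential triangles: C(46, 3) = 15180.
Each occurs with probability p³ ≈ (0.00321)³ ≈ 3.29299e-08.
By linearity: E[X] = C(46, 3)·p³ ≈ 15180 · 3.29299e-08 ≈ 0.000.
Since α = 3/2 > 1, p = c/n^{3/2} = o(1/n) is below the triangle threshold p ~ 1/n. Asymptotically E[X] ~ (c³/6)·n^{3(1−α)} = (1³/6)·n^{-1.5} → 0, so by Markov's inequality G has no triangles w.h.p.

E[X] ≈ 0.000; in regime p = Θ(1/n^{3/2}) E[X] tends to 0 (below the triangle threshold p ~ 1/n).


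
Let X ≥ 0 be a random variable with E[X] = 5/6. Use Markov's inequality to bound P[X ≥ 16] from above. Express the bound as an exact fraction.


μ = E[X] = 5/6, a = 16.
Markov: P[X ≥ 16] ≤ μ/a = (5/6)/16 = 5/96.
Numerically: ≈ 0.052.
(Since a = 16 > μ = 0.833, the bound 5/96 is < 1 and informative.)

P[X ≥ 16] ≤ 5/96 ≈ 0.052.


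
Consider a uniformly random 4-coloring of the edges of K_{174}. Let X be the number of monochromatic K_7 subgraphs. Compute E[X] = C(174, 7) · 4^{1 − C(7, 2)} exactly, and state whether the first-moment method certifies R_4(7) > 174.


E[X] = C(174, 7) · 4^{1 − 21} = 847879782984 · 4^{−20} = 847879782984/1099511627776.
As a reduced fraction: E[X] = 105984972873/137438953472 ≈ 0.77114.
Is E[X] < 1? YES.
Since E[X] < 1, there exists a 4-coloring of K_{174} with no monochromatic K_7; hence R_4(7) > 174.

E[X] = 105984972873/137438953472 ≈ 0.77114; E[X] < 1, so R_4(7) > 174.


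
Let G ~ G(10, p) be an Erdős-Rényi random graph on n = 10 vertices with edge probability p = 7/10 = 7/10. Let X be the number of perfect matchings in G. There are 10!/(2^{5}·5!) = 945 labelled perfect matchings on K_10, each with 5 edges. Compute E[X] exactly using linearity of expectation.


K_10 has 10!/(2^{5}·5!) = 945 labelled perfect matchings.
For each such perfect matching H, let X_H = 1 if all 5 edges of H are present in G. Then P[X_H = 1] = p^{5} = (7/10)^{5} = 16807/100000.
By linearity: E[X] = Σ_H E[X_H] = 945 · p^{5} = 945 · 16807/100000 = 3176523/20000.
Numerically: E[X] ≈ 159.

E[X] = 945 · (7/10)^{5} = 3176523/20000 ≈ 159.


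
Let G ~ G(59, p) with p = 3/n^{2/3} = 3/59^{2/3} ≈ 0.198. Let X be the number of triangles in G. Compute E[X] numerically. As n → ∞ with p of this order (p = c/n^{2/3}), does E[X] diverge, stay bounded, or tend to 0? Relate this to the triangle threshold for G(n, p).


Number of potential triangles: C(59, 3) = 32509.
Each occurs with probability p³ ≈ (0.198)³ ≈ 7.75639e-03.
By linearity: E[X] = C(59, 3)·p³ ≈ 32509 · 7.75639e-03 ≈ 252.153.
Since α = 2/3 < 1, p = c/n^{2/3} ≫ 1/n is above the triangle threshold p ~ 1/n. Asymptotically E[X] ~ (c³/6)·n^{3(1−α)} = (3³/6)·n^{1} → ∞; triangles are abundant w.h.p.

E[X] ≈ 252.153; in regime p = Θ(1/n^{2/3}) E[X] diverges (above the triangle threshold p ~ 1/n).


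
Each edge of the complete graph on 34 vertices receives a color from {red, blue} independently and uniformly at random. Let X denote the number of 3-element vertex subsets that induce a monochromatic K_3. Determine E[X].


Let X = Σ_S X_S over the C(34, 3) = 5984 subsets S of size 3, where X_S = 1 if the K_3 on S is monochromatic.
For a fixed S, the K_3 on S has C(3, 2) = 3 edges. P[all 3 edges red] = (1/2)^3, and likewise for blue, so P[monochromatic] = 2·(1/2)^3 = 2^{1 − 3} = 1/4.
By linearity: E[X] = C(34, 3) · 2^{1 − 3} = 5984 · 1/4 = 1496.
Numerically: E[X] ≈ 1496.0000.

E[X] = C(34,3)·2^(1−C(3,2)) = 1496 ≈ 1496.0000.


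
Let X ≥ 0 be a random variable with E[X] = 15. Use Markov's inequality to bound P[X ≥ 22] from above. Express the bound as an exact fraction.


μ = E[X] = 15, a = 22.
Markov: P[X ≥ 22] ≤ μ/a = (15)/22 = 15/22.
Numerically: ≈ 0.682.
(Since a = 22 > μ = 15.000, the bound 15/22 is < 1 and informative.)

P[X ≥ 22] ≤ 15/22 ≈ 0.682.


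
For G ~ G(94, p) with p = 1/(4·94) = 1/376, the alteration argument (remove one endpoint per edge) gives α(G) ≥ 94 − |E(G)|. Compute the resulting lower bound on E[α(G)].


E[|E(G)|] = C(94, 2)·p = 4371 · (1/376) = 93/8.
E[α(G)] ≥ n − E[|E(G)|] = 94 − 93/8 = 659/8.
Numerically: ≈ 82.3750.
(This is only a lower bound; the true E[α(G)] may be larger.)

E[α(G)] ≥ 659/8 ≈ 82.3750.


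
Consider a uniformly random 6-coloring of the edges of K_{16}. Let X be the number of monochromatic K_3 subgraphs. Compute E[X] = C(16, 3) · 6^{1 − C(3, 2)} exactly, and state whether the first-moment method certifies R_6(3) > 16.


E[X] = C(16, 3) · 6^{1 − 3} = 560 · 6^{−2} = 560/36.
As a reduced fraction: E[X] = 140/9 ≈ 15.55556.
Is E[X] < 1? NO.
Since E[X] ≥ 1, the first-moment bound is inconclusive at n = 16; it does NOT by itself certify R_6(3) > 16.

E[X] = 140/9 ≈ 15.55556; E[X] ≥ 1; first-moment method inconclusive here.


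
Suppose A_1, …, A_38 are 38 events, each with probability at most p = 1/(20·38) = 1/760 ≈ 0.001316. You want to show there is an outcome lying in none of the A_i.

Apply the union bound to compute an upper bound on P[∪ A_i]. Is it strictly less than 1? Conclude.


Union bound: P[∪_{i=1}^{38} A_i] ≤ Σ_i P[A_i] ≤ 38·p = 38·(1/760) = 1/20.
Numerically: 1/20 ≈ 0.050000.
Is 1/20 < 1? YES.
Since P[∪ A_i] ≤ 1/20 < 1, the complement has P[∩ A_i^c] ≥ 1 − 1/20 = 19/20 > 0, so some outcome avoids every A_i.

38·p = 1/20 ≈ 0.050000; existence CERTIFIED by the union bound.


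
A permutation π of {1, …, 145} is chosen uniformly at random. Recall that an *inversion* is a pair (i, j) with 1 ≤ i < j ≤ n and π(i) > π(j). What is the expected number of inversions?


Write X = Σ X_I over the C(145, 2) = 10440 pairs i < j, with X_I the indicator of one inversion.
There are 10440 indicators.
For each fixed pair i < j, the values π(i) and π(j) are two distinct elements of {1, …, 145} in uniformly random order; by symmetry P[π(i) > π(j)] = 1/2.
By linearity: E[X] = 10440 · (1/2) = C(145, 2) · (1/2) = 10440/2 = 5220 ≈ 5220.00000.

E[X] = 5220 = 5220.00000.


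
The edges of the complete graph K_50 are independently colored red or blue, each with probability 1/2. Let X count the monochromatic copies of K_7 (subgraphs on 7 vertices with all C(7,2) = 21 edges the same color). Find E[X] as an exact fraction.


Let X = Σ_S X_S over the C(50, 7) = 99884400 subsets S of size 7, where X_S = 1 if the K_7 on S is monochromatic.
For a fixed S, the K_7 on S has C(7, 2) = 21 edges. P[all 21 edges red] = (1/2)^21, and likewise for blue, so P[monochromatic] = 2·(1/2)^21 = 2^{1 − 21} = 1/1048576.
By linearity of expectation: E[X] = C(50, 7) · 2^{1 − 21} = 99884400 · 1/1048576 = 6242775/65536.
Numerically: E[X] ≈ 95.257.

E[X] = C(50,7)·2^(1−C(7,2)) = 6242775/65536 ≈ 95.257.


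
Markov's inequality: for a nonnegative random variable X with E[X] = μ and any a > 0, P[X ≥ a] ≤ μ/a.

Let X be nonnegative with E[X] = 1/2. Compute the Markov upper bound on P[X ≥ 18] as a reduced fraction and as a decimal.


μ = E[X] = 1/2, a = 18.
Markov: P[X ≥ 18] ≤ μ/a = (1/2)/18 = 1/36.
Numerically: ≈ 0.0278.
(Since a = 18 > μ = 0.5000, the bound 1/36 is < 1 and informative.)

P[X ≥ 18] ≤ 1/36 ≈ 0.0278.


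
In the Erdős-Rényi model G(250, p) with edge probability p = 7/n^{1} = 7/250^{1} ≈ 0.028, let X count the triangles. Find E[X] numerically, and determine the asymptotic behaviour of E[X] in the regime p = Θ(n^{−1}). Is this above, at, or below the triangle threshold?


Number of potential triangles: C(250, 3) = 2573000.
Each occurs with probability p³ ≈ (0.028)³ ≈ 2.19520000e-05.
By linearity: E[X] = C(250, 3)·p³ ≈ 2573000 · 2.19520000e-05 ≈ 56.482496.
Here α = 1, so p = 7/n is exactly at the triangle threshold p ~ 1/n. Asymptotically E[X] → c³/6 = 7³/6 = 343/6 ≈ 57.166667, a bounded constant. In this regime the triangle count is asymptotically Poisson(c³/6).

E[X] ≈ 56.482496; in regime p = Θ(1/n^{1}) E[X] stays bounded (at the triangle threshold p ~ 1/n).


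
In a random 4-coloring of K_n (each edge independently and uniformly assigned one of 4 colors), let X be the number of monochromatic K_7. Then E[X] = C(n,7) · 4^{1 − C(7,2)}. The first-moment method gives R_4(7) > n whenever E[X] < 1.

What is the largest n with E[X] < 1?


We need C(n, 7) · 4^{1 − 21} < 1, i.e. C(n, 7) < 4^{21 − 1} = 1099511627776.
Check values of n near the boundary:
  n = 178: C(178, 7) = 996867063280; 996867063280 < 1099511627776? YES
  n = 179: C(179, 7) = 1037437234460; 1037437234460 < 1099511627776? YES
  n = 180: C(180, 7) = 1079414463600; 1079414463600 < 1099511627776? YES
  n = 181: C(181, 7) = 1122839183400; 1122839183400 < 1099511627776? NO
  n = 182: C(182, 7) = 1167752750736; 1167752750736 < 1099511627776? NO
  n = 183: C(183, 7) = 1214197462413; 1214197462413 < 1099511627776? NO
The largest n with C(n, 7) < 1099511627776 is n = 180 (where E[X] = 67463403975/68719476736 ≈ 0.9817217). Hence R_4(7) > 180, i.e. R_4(7) ≥ 181.

Largest n = 180; hence R_4(7) > 180.


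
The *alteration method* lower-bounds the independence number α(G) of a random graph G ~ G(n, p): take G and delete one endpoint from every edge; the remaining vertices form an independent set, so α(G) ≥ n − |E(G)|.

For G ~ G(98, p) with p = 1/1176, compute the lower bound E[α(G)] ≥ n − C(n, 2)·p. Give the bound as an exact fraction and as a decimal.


E[|E(G)|] = C(98, 2)·p = 4753 · (1/1176) = 97/24.
E[α(G)] ≥ n − E[|E(G)|] = 98 − 97/24 = 2255/24.
Numerically: ≈ 93.958333.
(This is only a lower bound; the true E[α(G)] may be larger.)

E[α(G)] ≥ 2255/24 ≈ 93.958333.


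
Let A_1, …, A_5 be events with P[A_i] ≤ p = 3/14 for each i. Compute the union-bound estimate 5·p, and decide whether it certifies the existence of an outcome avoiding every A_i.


Union bound: P[∪_{i=1}^{5} A_i] ≤ Σ_i P[A_i] ≤ 5·p = 5·(3/14) = 15/14.
Numerically: 15/14 ≈ 1.07143.
Is 15/14 < 1? NO.
Since the bound 15/14 is ≥ 1, the union bound is uninformative here; it does NOT by itself certify existence.

5·p = 15/14 ≈ 1.07143; existence NOT certified by the union bound.


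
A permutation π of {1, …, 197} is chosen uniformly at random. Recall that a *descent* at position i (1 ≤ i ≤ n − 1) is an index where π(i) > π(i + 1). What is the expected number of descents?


Write X = Σ X_I over i = 1, …, 196, with X_I the indicator of one descent.
There are 196 indicators.
For each fixed i, the pair (π(i), π(i+1)) is a uniformly random ordered pair of distinct values from {1, …, 197}; by symmetry P[π(i) > π(i+1)] = 1/2.
By linearity: E[X] = 196 · (1/2) = (197 − 1) · (1/2) = 98 ≈ 98.000000.

E[X] = 98 = 98.000000.


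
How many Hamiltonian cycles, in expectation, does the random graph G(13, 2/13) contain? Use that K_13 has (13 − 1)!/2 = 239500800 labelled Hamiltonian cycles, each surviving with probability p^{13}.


K_13 has (13 − 1)!/2 = 239500800 labelled Hamiltonian cycles.
For each such Hamiltonian cycle H, let X_H = 1 if all 13 edges of H are present in G. Then P[X_H = 1] = p^{13} = (2/13)^{13} = 8192/302875106592253.
By linearity of expectation: E[X] = Σ_H E[X_H] = 239500800 · p^{13} = 239500800 · 8192/302875106592253 = 1961990553600/302875106592253.
Numerically: E[X] ≈ 0.006478.

E[X] = 239500800 · (2/13)^{13} = 1961990553600/302875106592253 ≈ 0.006478.


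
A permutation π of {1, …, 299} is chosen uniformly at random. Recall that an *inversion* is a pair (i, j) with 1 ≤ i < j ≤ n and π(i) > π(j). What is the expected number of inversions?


Write X = Σ X_I over the C(299, 2) = 44551 pairs i < j, with X_I the indicator of one inversion.
There are 44551 indicators.
For each fixed pair i < j, the values π(i) and π(j) are two distinct elements of {1, …, 299} in uniformly random order; by symmetry P[π(i) > π(j)] = 1/2.
By linearity: E[X] = 44551 · (1/2) = C(299, 2) · (1/2) = 44551/2 = 44551/2 ≈ 22275.500000.

E[X] = 44551/2 = 22275.500000.


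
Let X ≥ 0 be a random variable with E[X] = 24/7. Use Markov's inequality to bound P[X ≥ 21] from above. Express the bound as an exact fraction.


μ = E[X] = 24/7, a = 21.
Markov: P[X ≥ 21] ≤ μ/a = (24/7)/21 = 8/49.
Numerically: ≈ 0.1633.
(Since a = 21 > μ = 3.4286, the bound 8/49 is < 1 and informative.)

P[X ≥ 21] ≤ 8/49 ≈ 0.1633.


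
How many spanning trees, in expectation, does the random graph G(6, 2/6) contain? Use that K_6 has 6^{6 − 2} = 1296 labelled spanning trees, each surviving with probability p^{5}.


K_6 has 6^{6 − 2} = 1296 labelled spanning trees.
For each such spanning tree H, let X_H = 1 if all 5 edges of H are present in G. Then P[X_H = 1] = p^{5} = (1/3)^{5} = 1/243.
Summing the indicators: E[X] = Σ_H E[X_H] = 1296 · p^{5} = 1296 · 1/243 = 16/3.
Numerically: E[X] ≈ 5.33.

E[X] = 1296 · (1/3)^{5} = 16/3 ≈ 5.33.


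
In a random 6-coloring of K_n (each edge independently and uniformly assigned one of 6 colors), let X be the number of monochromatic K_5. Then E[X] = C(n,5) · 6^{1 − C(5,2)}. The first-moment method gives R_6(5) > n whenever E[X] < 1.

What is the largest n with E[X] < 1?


We need C(n, 5) · 6^{1 − 10} < 1, i.e. C(n, 5) < 6^{10 − 1} = 10077696.
Check values of n near the boundary:
  n = 65: C(65, 5) = 8259888; 8259888 < 10077696? YES
  n = 66: C(66, 5) = 8936928; 8936928 < 10077696? YES
  n = 67: C(67, 5) = 9657648; 9657648 < 10077696? YES
  n = 68: C(68, 5) = 10424128; 10424128 < 10077696? NO
The largest n with C(n, 5) < 10077696 is n = 67 (where E[X] = 67067/69984 ≈ 0.9583). Hence R_6(5) > 67, i.e. R_6(5) ≥ 68.

Largest n = 67; hence R_6(5) > 67.


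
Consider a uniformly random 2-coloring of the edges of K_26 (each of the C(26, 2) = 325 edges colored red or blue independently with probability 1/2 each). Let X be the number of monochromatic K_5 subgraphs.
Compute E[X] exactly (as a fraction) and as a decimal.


Let X = Σ_S X_S over the C(26, 5) = 65780 subsets S of size 5, where X_S = 1 if the K_5 on S is monochromatic.
For a fixed S, the K_5 on S has C(5, 2) = 10 edges. P[all 10 edges red] = (1/2)^10, and likewise for blue, so P[monochromatic] = 2·(1/2)^10 = 2^{1 − 10} = 1/512.
By linearity: E[X] = C(26, 5) · 2^{1 − 10} = 65780 · 1/512 = 16445/128.
Numerically: E[X] ≈ 128.477.

E[X] = C(26,5)·2^(1−C(5,2)) = 16445/128 ≈ 128.477.


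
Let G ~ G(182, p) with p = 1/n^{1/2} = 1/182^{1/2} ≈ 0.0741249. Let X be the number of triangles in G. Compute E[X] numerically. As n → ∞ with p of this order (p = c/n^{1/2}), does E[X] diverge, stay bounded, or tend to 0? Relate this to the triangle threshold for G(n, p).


Number of potential triangles: C(182, 3) = 988260.
Each occurs with probability p³ ≈ (0.0741249)³ ≈ 4.07279844e-04.
By linearity: E[X] = C(182, 3)·p³ ≈ 988260 · 4.07279844e-04 ≈ 402.498379.
Since α = 1/2 < 1, p = c/n^{1/2} ≫ 1/n is above the triangle threshold p ~ 1/n. Asymptotically E[X] ~ (c³/6)·n^{3(1−α)} = (1³/6)·n^{1.5} → ∞; triangles are abundant w.h.p.

E[X] ≈ 402.498379; in regime p = Θ(1/n^{1/2}) E[X] diverges (above the triangle threshold p ~ 1/n).


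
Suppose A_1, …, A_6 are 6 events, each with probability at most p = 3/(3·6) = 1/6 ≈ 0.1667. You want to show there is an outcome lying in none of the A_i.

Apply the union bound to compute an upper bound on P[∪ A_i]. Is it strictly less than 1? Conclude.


Union bound: P[∪_{i=1}^{6} A_i] ≤ Σ_i P[A_i] ≤ 6·p = 6·(1/6) = 1.
Numerically: 1 ≈ 1.0000.
Is 1 < 1? NO.
Since the bound 1 is ≥ 1, the union bound is uninformative here; it does NOT by itself certify existence.

6·p = 1 ≈ 1.0000; existence NOT certified by the union bound.


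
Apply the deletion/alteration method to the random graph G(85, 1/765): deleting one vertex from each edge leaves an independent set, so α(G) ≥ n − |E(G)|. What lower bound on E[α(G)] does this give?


E[|E(G)|] = C(85, 2)·p = 3570 · (1/765) = 14/3.
E[α(G)] ≥ n − E[|E(G)|] = 85 − 14/3 = 241/3.
Numerically: ≈ 80.3333.
(This is only a lower bound; the true E[α(G)] may be larger.)

E[α(G)] ≥ 241/3 ≈ 80.3333.


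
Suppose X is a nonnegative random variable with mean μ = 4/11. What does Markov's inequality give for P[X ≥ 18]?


μ = E[X] = 4/11, a = 18.
Markov: P[X ≥ 18] ≤ μ/a = (4/11)/18 = 2/99.
Numerically: ≈ 0.0202.
(Since a = 18 > μ = 0.3636, the bound 2/99 is < 1 and informative.)

P[X ≥ 18] ≤ 2/99 ≈ 0.0202.


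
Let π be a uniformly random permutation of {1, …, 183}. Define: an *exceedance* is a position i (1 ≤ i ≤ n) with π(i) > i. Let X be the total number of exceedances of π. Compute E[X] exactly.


Write X = Σ_{i=1}^{183} X_i, where X_i = 1_{π(i) > i}.
For each fixed i, π(i) is uniform over {1, …, 183} (marginal of a uniform permutation), so P[π(i) > i] = (n − i)/n. Summing: Σ_{i=1}^{183} (n − i)/n = (0 + 1 + … + 182)/183 = 183(183 − 1)/(2·183) = (183 − 1)/2.
Hence E[X] = Σ_{i=1}^{183} (183 − i)/183 = 91 ≈ 91.000.

E[X] = 91 = 91.000.
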